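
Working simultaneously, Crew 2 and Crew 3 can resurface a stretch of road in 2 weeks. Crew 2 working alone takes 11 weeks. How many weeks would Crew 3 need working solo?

Combined rate is 1/2 per week.
Known contribution: 1/11 per week.
So Crew 3's rate is 1/2 − 1/11 = 9/22, meaning 22/9 weeks alone.

22/9 weeks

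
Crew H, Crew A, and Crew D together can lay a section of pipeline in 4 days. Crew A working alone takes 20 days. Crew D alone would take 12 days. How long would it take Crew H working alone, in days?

60/7 days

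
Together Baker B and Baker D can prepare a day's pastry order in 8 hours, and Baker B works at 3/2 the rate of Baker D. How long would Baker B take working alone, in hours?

40/3 hours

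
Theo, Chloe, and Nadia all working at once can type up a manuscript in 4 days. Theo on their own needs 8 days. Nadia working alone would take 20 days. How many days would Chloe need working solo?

Combined rate is 1/4 per day.
Known contribution: 1/8 + 1/20 = (5 + 2)/40 = 7/40 per day.
So Chloe's rate is 1/4 − 7/40 = 3/40, meaning 40/3 days alone.

40/3 days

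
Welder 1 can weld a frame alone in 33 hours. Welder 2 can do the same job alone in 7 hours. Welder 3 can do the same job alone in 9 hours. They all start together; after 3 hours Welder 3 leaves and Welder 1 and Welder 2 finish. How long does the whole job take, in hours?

In the first 3 hours the combined rate is 197/693, so 197/231 of the job is done, leaving 34/231.
After Welder 3 leaves the rate is 40/231 per hour; the remaining 34/231 takes 17/20 hours.
Total = 3 + 17/20 = 77/20 hours.

77/20 hours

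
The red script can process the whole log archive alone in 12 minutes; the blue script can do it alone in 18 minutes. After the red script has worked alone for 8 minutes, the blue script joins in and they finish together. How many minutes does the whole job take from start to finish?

52/5 minutes

In 8 minutes the red script does 8/12 = 2/3 of the job, leaving 1/3.
The red script and the blue script together work at 5/36 per minute, so finishing takes 1/3 ÷ 5/36 = 12/5 minutes.
Total time = 8 + 12/5 = 52/5 minutes.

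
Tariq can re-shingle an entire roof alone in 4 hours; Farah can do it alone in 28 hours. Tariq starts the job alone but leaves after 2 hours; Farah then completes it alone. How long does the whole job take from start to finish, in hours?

16 hours

In 2 hours Tariq does 2/4 = 1/2 of the job, leaving 1/2.
Farah works at 1/28 per hour, so finishing takes 1/2 ÷ 1/28 = 14 hours.
Total time = 2 + 14 = 16 hours.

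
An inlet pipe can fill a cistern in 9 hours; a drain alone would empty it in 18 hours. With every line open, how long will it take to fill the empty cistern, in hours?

Net rate = 1/9 − 1/18 = (2 − 1)/18 = 1/18 per hour.
Filling time = 1 ÷ (1/18) = 18 hours.

18 hours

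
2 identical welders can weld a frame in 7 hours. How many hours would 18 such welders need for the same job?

7/9 hours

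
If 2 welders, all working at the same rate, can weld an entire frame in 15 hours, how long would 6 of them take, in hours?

5 hours

Total work is 2·15 = 30 welder-hours.
With 6 welders: 30/6 = 5 hours.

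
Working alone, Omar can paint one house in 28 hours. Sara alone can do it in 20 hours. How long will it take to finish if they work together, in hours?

With two workers the combined time is the product over the sum: 28·20/(28+20) = 560/48 = 35/3 hours.

35/3 hours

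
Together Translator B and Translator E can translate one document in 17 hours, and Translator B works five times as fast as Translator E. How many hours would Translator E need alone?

Let Translator E's rate be r; then Translator B's rate is 5r, so together (5 + 1)r = 6r = 1/17.
Thus r = 1/102 per hour.
Translator E alone: 102 hours; Translator B alone: 102/5 hours.

102 hours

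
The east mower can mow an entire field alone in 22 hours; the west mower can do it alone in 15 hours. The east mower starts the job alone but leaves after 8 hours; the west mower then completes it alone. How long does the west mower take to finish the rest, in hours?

105/11 hours

In 8 hours the east mower does 8/22 = 4/11 of the job, leaving 7/11.
The west mower works at 1/15 per hour, so finishing takes 7/11 ÷ 1/15 = 105/11 hours.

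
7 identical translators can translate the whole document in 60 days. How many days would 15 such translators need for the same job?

28 days

Total work is 7·60 = 420 translator-days.
With 15 translators: 420/15 = 28 days.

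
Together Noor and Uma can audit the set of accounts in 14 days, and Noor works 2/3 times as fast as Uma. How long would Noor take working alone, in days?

Let Uma's rate be r; then Noor's rate is (2/3)r, so together (2/3 + 1)r = (5/3)r = 1/14.
Thus r = 3/70 per day.
Uma alone: 70/3 days; Noor alone: 35 days.

35 days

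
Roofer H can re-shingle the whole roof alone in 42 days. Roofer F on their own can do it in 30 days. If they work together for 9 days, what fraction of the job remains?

Combined rate: 1/42 + 1/30 = (5 + 7)/210 = 12/210 = 2/35 per day.
In 9 days they complete 9·2/35 = 18/35 of the job.
So 17/35 remains.

17/35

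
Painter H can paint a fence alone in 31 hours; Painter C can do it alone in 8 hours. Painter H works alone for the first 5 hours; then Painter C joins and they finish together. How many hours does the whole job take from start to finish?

In 5 hours Painter H does 5/31 of the job, leaving 26/31.
Painter H and Painter C together work at 39/248 per hour, so finishing takes 26/31 ÷ 39/248 = 16/3 hours.
Total time = 5 + 16/3 = 31/3 hours.

31/3 hours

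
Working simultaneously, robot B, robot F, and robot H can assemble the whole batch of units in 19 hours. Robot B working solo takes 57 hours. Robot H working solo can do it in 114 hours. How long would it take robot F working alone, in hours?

38 hours

Combined rate is 1/19 per hour.
Known contribution: 1/57 + 1/114 = (2 + 1)/114 = 3/114 = 1/38 per hour.
So robot F's rate is 1/19 − 1/38 = 1/38, meaning 38 hours alone.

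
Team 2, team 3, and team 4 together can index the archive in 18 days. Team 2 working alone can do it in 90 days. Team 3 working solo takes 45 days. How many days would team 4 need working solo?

Combined rate is 1/18 per day.
Known contribution: 1/90 + 1/45 = (1 + 2)/90 = 3/90 = 1/30 per day.
So team 4's rate is 1/18 − 1/30 = 1/45, meaning 45 days alone.

45 days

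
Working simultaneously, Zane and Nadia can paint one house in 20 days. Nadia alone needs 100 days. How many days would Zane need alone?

25 days

Combined rate is 1/20 per day.
Known contribution: 1/100 per day.
So Zane's rate is 1/20 − 1/100 = 1/25, meaning 25 days alone.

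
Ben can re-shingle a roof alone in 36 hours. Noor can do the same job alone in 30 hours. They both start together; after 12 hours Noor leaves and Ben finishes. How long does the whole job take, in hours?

In the first 12 hours the combined rate is 11/180, so 11/15 of the job is done, leaving 4/15.
After Noor leaves the rate is 1/36 per hour; the remaining 4/15 takes 48/5 hours.
Total = 12 + 48/5 = 108/5 hours.

108/5 hours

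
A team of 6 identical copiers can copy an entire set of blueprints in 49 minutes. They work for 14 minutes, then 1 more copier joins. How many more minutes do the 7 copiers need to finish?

30 minutes

One copier does 1/294 of the job per minute.
After 14 minutes with 6 copiers, 2/7 is done (5/7 left).
With 7 copiers the rate is 7/294 = 1/42, so the rest takes 5/7 ÷ 1/42 = 30 minutes.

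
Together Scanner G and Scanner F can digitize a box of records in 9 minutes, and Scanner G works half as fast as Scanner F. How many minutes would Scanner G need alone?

Let Scanner F's rate be r; then Scanner G's rate is (1/2)r, so together (1/2 + 1)r = (3/2)r = 1/9.
Thus r = 2/27 per minute.
Scanner F alone: 27/2 minutes; Scanner G alone: 27 minutes.

27 minutes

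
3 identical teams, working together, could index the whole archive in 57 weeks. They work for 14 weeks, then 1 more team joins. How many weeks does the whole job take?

One team does 1/171 of the job per week.
After 14 weeks with 3 teams, 14/57 is done (43/57 left).
With 4 teams the rate is 4/171, so the rest takes 43/57 ÷ 4/171 = 129/4 weeks.
Total = 14 + 129/4 = 185/4 weeks.

185/4 weeks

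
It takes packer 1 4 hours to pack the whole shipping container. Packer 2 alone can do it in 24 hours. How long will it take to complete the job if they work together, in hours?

With two workers the combined time is the product over the sum: 4·24/(4+24) = 96/28 = 24/7 hours.

24/7 hours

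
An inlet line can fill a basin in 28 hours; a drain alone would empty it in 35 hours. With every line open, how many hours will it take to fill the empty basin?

Net rate = 1/28 − 1/35 = (5 − 4)/140 = 1/140 per hour.
Filling time = 1 ÷ (1/140) = 140 hours.

140 hours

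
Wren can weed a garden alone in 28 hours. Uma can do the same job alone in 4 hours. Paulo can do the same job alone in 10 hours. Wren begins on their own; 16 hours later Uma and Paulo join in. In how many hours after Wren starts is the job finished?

In the first 16 hours Wren alone does 16/28 = 4/7 of the job, leaving 3/7.
Once everyone is working, combined rate: 1/28 + 1/4 + 1/10 = (5 + 35 + 14)/140 = 54/140 = 27/70 per hour.
Remaining 3/7 at 27/70 per hour takes 10/9 hours.
Total from the start = 16 + 10/9 = 154/9 hours.

154/9 hours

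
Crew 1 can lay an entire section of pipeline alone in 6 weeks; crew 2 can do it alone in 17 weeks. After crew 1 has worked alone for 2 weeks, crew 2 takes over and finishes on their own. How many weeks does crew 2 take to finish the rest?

34/3 weeks

In 2 weeks crew 1 does 2/6 = 1/3 of the job, leaving 2/3.
Crew 2 works at 1/17 per week, so finishing takes 2/3 ÷ 1/17 = 34/3 weeks.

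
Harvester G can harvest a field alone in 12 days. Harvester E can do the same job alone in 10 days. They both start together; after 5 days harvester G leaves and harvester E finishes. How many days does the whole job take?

In the first 5 days the combined rate is 11/60, so 11/12 of the job is done, leaving 1/12.
After harvester G leaves the rate is 1/10 per day; the remaining 1/12 takes 5/6 days.
Total = 5 + 5/6 = 35/6 days.

35/6 days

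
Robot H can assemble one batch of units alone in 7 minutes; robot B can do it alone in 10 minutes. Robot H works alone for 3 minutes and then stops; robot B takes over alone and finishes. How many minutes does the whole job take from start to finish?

In 3 minutes robot H does 3/7 of the job, leaving 4/7.
Robot B works at 1/10 per minute, so finishing takes 4/7 ÷ 1/10 = 40/7 minutes.
Total time = 3 + 40/7 = 61/7 minutes.

61/7 minutes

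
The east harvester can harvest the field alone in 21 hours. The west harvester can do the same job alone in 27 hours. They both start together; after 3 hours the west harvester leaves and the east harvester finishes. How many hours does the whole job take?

56/3 hours

In the first 3 hours the combined rate is 16/189, so 16/63 of the job is done, leaving 47/63.
After the west harvester leaves the rate is 1/21 per hour; the remaining 47/63 takes 47/3 hours.
Total = 3 + 47/3 = 56/3 hours.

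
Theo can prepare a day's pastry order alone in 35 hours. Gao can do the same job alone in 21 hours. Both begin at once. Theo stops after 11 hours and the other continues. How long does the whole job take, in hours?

72/5 hours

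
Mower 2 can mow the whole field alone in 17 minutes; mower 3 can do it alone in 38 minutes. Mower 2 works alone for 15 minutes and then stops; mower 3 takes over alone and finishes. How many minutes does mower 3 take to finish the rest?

In 15 minutes mower 2 does 15/17 of the job, leaving 2/17.
Mower 3 works at 1/38 per minute, so finishing takes 2/17 ÷ 1/38 = 76/17 minutes.

76/17 minutes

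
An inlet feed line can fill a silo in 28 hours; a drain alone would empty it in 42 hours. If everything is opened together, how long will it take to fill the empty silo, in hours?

Net rate = 1/28 − 1/42 = (3 − 2)/84 = 1/84 per hour.
Filling time = 1 ÷ (1/84) = 84 hours.

84 hours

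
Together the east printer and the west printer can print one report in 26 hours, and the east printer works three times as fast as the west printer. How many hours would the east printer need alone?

Let the west printer's rate be r; then the east printer's rate is 3r, so together (3 + 1)r = 4r = 1/26.
Thus r = 1/104 per hour.
The west printer alone: 104 hours; the east printer alone: 104/3 hours.

104/3 hours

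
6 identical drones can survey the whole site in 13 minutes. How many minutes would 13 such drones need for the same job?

6 minutes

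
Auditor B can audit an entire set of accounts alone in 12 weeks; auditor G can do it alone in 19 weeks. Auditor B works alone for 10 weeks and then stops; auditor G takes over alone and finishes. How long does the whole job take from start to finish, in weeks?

79/6 weeks

In 10 weeks auditor B does 10/12 = 5/6 of the job, leaving 1/6.
Auditor G works at 1/19 per week, so finishing takes 1/6 ÷ 1/19 = 19/6 weeks.
Total time = 10 + 19/6 = 79/6 weeks.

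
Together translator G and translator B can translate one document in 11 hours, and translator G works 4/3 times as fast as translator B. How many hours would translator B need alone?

Let translator B's rate be r; then translator G's rate is (4/3)r, so together (4/3 + 1)r = (7/3)r = 1/11.
Thus r = 3/77 per hour.
Translator B alone: 77/3 hours; translator G alone: 77/4 hours.

77/3 hours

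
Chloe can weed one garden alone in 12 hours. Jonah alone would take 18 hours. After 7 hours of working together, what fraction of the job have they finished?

Combined rate: 1/12 + 1/18 = (3 + 2)/36 = 5/36 per hour.
In 7 hours they complete 7·5/36 = 35/36 of the job.

35/36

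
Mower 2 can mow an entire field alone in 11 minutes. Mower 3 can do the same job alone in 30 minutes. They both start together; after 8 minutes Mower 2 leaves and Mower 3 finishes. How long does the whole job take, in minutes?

In the first 8 minutes the combined rate is 41/330, so 164/165 of the job is done, leaving 1/165.
After Mower 2 leaves the rate is 1/30 per minute; the remaining 1/165 takes 2/11 minutes.
Total = 8 + 2/11 = 90/11 minutes.

90/11 minutes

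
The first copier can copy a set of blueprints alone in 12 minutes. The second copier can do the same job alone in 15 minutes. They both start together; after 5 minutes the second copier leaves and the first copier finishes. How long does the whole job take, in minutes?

In the first 5 minutes the combined rate is 3/20, so 3/4 of the job is done, leaving 1/4.
After the second copier leaves the rate is 1/12 per minute; the remaining 1/4 takes 3 minutes.
Total = 5 + 3 = 8 minutes.

8 minutes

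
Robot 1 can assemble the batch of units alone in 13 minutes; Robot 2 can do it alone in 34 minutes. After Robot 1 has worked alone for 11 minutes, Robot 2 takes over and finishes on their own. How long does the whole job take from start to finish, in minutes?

In 11 minutes Robot 1 does 11/13 of the job, leaving 2/13.
Robot 2 works at 1/34 per minute, so finishing takes 2/13 ÷ 1/34 = 68/13 minutes.
Total time = 11 + 68/13 = 211/13 minutes.

211/13 minutes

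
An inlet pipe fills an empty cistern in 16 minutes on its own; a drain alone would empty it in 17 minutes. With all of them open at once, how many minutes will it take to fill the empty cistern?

Net rate = 1/16 − 1/17 = (17 − 16)/272 = 1/272 per minute.
Filling time = 1 ÷ (1/272) = 272 minutes.

272 minutes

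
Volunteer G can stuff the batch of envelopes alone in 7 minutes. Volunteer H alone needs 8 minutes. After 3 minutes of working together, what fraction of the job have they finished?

Combined rate: 1/7 + 1/8 = (8 + 7)/56 = 15/56 per minute.
In 3 minutes they complete 3·15/56 = 45/56 of the job.

45/56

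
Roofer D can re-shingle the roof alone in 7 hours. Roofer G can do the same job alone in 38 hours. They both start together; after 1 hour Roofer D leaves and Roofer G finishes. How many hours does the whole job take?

228/7 hours

In the first 1 hour the combined rate is 45/266, so 45/266 of the job is done, leaving 221/266.
After Roofer D leaves the rate is 1/38 per hour; the remaining 221/266 takes 221/7 hours.
Total = 1 + 221/7 = 228/7 hours.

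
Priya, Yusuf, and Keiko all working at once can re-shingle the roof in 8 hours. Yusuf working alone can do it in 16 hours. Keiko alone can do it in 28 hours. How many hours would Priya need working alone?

Combined rate is 1/8 per hour.
Known contribution: 1/16 + 1/28 = (7 + 4)/112 = 11/112 per hour.
So Priya's rate is 1/8 − 11/112 = 3/112, meaning 112/3 hours alone.

112/3 hours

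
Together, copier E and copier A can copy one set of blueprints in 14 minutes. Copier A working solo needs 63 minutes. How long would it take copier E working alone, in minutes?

Combined rate is 1/14 per minute.
Known contribution: 1/63 per minute.
So copier E's rate is 1/14 − 1/63 = 1/18, meaning 18 minutes alone.

18 minutes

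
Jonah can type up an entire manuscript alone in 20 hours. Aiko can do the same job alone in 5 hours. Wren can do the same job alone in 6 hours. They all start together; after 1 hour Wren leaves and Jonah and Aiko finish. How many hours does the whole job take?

10/3 hours

In the first 1 hour the combined rate is 5/12, so 5/12 of the job is done, leaving 7/12.
After Wren leaves the rate is 1/4 per hour; the remaining 7/12 takes 7/3 hours.
Total = 1 + 7/3 = 10/3 hours.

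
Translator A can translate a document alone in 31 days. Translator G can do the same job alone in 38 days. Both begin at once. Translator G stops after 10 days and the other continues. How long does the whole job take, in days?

434/19 days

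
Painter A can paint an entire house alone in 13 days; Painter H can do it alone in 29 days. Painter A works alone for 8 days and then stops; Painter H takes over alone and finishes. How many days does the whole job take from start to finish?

249/13 days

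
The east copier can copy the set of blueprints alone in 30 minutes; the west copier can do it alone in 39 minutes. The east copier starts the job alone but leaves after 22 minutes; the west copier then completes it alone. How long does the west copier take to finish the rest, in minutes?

52/5 minutes

In 22 minutes the east copier does 22/30 = 11/15 of the job, leaving 4/15.
The west copier works at 1/39 per minute, so finishing takes 4/15 ÷ 1/39 = 52/5 minutes.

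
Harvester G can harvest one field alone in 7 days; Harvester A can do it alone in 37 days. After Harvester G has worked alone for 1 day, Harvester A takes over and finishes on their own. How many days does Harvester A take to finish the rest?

222/7 days

In 1 day Harvester G does 1/7 of the job, leaving 6/7.
Harvester A works at 1/37 per day, so finishing takes 6/7 ÷ 1/37 = 222/7 days.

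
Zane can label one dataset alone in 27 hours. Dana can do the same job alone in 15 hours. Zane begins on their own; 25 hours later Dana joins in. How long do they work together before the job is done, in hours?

In the first 25 hours Zane alone does 25/27 of the job, leaving 2/27.
Once everyone is working, combined rate: 1/27 + 1/15 = (5 + 9)/135 = 14/135 per hour.
Remaining 2/27 at 14/135 per hour takes 5/7 hours.

5/7 hours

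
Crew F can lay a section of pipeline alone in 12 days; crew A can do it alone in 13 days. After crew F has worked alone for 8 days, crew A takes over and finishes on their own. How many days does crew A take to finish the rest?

13/3 days

In 8 days crew F does 8/12 = 2/3 of the job, leaving 1/3.
Crew A works at 1/13 per day, so finishing takes 1/3 ÷ 1/13 = 13/3 days.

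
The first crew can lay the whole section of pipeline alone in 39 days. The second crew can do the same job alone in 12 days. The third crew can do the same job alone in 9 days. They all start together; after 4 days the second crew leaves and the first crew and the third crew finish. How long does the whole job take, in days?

In the first 4 days the combined rate is 103/468, so 103/117 of the job is done, leaving 14/117.
After the second crew leaves the rate is 16/117 per day; the remaining 14/117 takes 7/8 days.
Total = 4 + 7/8 = 39/8 days.

39/8 days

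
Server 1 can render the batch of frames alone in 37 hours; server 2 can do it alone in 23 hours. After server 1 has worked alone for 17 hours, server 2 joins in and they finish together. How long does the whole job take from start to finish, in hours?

74/3 hours

In 17 hours server 1 does 17/37 of the job, leaving 20/37.
Server 1 and server 2 together work at 60/851 per hour, so finishing takes 20/37 ÷ 60/851 = 23/3 hours.
Total time = 17 + 23/3 = 74/3 hours.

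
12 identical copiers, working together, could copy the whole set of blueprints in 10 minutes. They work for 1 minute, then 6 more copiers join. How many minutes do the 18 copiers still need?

6 minutes

One copier does 1/120 of the job per minute.
After 1 minute with 12 copiers, 1/10 is done (9/10 left).
With 18 copiers the rate is 18/120 = 3/20, so the rest takes 9/10 ÷ 3/20 = 6 minutes.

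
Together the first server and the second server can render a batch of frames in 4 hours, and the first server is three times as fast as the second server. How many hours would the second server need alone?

16 hours

Let the second server's rate be r; then the first server's rate is 3r, so together (3 + 1)r = 4r = 1/4.
Thus r = 1/16 per hour.
The second server alone: 16 hours; the first server alone: 16/3 hours.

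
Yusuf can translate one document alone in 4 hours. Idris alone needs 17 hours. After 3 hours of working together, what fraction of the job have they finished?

63/68

Combined rate: 1/4 + 1/17 = (17 + 4)/68 = 21/68 per hour.
In 3 hours they complete 3·21/68 = 63/68 of the job.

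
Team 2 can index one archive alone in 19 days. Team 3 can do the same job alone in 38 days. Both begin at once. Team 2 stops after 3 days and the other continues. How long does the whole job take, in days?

In the first 3 days the combined rate is 3/38, so 9/38 of the job is done, leaving 29/38.
After Team 2 leaves the rate is 1/38 per day; the remaining 29/38 takes 29 days.
Total = 3 + 29 = 32 days.

32 days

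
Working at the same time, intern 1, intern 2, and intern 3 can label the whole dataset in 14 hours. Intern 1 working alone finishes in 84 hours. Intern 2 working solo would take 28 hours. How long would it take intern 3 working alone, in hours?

Combined rate is 1/14 per hour.
Known contribution: 1/84 + 1/28 = (1 + 3)/84 = 4/84 = 1/21 per hour.
So intern 3's rate is 1/14 − 1/21 = 1/42, meaning 42 hours alone.

42 hours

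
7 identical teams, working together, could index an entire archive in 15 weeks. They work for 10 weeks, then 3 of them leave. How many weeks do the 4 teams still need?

One team does 1/105 of the job per week.
After 10 weeks with 7 teams, 2/3 is done (1/3 left).
With 4 teams the rate is 4/105, so the rest takes 1/3 ÷ 4/105 = 35/4 weeks.

35/4 weeks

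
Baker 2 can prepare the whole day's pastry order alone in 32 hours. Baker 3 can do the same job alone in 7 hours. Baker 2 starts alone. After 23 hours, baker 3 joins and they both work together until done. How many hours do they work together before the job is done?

In the first 23 hours baker 2 alone does 23/32 of the job, leaving 9/32.
Once everyone is working, combined rate: 1/32 + 1/7 = (7 + 32)/224 = 39/224 per hour.
Remaining 9/32 at 39/224 per hour takes 21/13 hours.

21/13 hours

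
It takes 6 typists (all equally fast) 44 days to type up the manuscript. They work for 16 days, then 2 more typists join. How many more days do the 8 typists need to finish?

One typist does 1/264 of the job per day.
After 16 days with 6 typists, 4/11 is done (7/11 left).
With 8 typists the rate is 8/264 = 1/33, so the rest takes 7/11 ÷ 1/33 = 21 days.

21 days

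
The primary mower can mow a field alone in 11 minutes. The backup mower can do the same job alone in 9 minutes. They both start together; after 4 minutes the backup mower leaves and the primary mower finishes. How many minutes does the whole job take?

In the first 4 minutes the combined rate is 20/99, so 80/99 of the job is done, leaving 19/99.
After the backup mower leaves the rate is 1/11 per minute; the remaining 19/99 takes 19/9 minutes.
Total = 4 + 19/9 = 55/9 minutes.

55/9 minutes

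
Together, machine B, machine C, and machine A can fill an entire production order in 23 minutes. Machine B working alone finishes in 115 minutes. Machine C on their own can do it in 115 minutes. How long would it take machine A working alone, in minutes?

115/3 minutes

Combined rate is 1/23 per minute.
Known contribution: 1/115 + 1/115 = (1 + 1)/115 = 2/115 per minute.
So machine A's rate is 1/23 − 2/115 = 3/115, meaning 115/3 minutes alone.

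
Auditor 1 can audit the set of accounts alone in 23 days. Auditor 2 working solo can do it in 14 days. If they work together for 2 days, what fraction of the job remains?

Combined rate: 1/23 + 1/14 = (14 + 23)/322 = 37/322 per day.
In 2 days they complete 2·37/322 = 37/161 of the job.
So 124/161 remains.

124/161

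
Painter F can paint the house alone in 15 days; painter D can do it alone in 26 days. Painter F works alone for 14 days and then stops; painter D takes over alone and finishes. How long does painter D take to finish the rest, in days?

In 14 days painter F does 14/15 of the job, leaving 1/15.
Painter D works at 1/26 per day, so finishing takes 1/15 ÷ 1/26 = 26/15 days.

26/15 days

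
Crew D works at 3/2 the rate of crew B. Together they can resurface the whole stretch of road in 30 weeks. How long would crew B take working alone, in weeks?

Let crew B's rate be r; then crew D's rate is (3/2)r, so together (3/2 + 1)r = (5/2)r = 1/30.
Thus r = 1/75 per week.
Crew B alone: 75 weeks; crew D alone: 50 weeks.

75 weeks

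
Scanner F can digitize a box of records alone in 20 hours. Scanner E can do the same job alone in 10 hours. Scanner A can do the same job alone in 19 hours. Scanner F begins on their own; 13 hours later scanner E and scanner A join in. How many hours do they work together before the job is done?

19/11 hours

In the first 13 hours scanner F alone does 13/20 of the job, leaving 7/20.
Once everyone is working, combined rate: 1/20 + 1/10 + 1/19 = (19 + 38 + 20)/380 = 77/380 per hour.
Remaining 7/20 at 77/380 per hour takes 19/11 hours.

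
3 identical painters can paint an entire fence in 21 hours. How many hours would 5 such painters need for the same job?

Total work is 3·21 = 63 painter-hours.
With 5 painters: 63/5 hours.

63/5 hours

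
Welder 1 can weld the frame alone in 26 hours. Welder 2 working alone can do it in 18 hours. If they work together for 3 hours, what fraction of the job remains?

Combined rate: 1/26 + 1/18 = (9 + 13)/234 = 22/234 = 11/117 per hour.
In 3 hours they complete 3·11/117 = 11/39 of the job.
So 28/39 remains.

28/39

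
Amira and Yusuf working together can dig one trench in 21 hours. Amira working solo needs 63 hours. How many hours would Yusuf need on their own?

Combined rate is 1/21 per hour.
Known contribution: 1/63 per hour.
So Yusuf's rate is 1/21 − 1/63 = 2/63, meaning 63/2 hours alone.

63/2 hours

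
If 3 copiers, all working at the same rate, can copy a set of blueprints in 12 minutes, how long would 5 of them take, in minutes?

Total work is 3·12 = 36 copier-minutes.
With 5 copiers: 36/5 minutes.

36/5 minutes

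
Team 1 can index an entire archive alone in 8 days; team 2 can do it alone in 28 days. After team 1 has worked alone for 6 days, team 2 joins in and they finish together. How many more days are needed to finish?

14/9 days

In 6 days team 1 does 6/8 = 3/4 of the job, leaving 1/4.
Team 1 and team 2 together work at 9/56 per day, so finishing takes 1/4 ÷ 9/56 = 14/9 days.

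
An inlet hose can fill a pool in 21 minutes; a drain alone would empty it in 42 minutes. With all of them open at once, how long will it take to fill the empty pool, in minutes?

42 minutes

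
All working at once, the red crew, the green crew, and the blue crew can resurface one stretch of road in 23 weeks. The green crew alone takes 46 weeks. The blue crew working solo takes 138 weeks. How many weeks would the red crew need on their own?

Combined rate is 1/23 per week.
Known contribution: 1/46 + 1/138 = (3 + 1)/138 = 4/138 = 2/69 per week.
So the red crew's rate is 1/23 − 2/69 = 1/69, meaning 69 weeks alone.

69 weeks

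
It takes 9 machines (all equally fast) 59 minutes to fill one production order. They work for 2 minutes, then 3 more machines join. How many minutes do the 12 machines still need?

One machine does 1/531 of the job per minute.
After 2 minutes with 9 machines, 2/59 is done (57/59 left).
With 12 machines the rate is 12/531 = 4/177, so the rest takes 57/59 ÷ 4/177 = 171/4 minutes.

171/4 minutes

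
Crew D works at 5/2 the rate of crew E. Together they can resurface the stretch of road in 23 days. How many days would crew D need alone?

Let crew E's rate be r; then crew D's rate is (5/2)r, so together (5/2 + 1)r = (7/2)r = 1/23.
Thus r = 2/161 per day.
Crew E alone: 161/2 days; crew D alone: 161/5 days.

161/5 days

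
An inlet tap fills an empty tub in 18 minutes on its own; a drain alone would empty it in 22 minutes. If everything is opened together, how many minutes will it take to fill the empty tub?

Net rate = 1/18 − 1/22 = (11 − 9)/198 = 2/198 = 1/99 per minute.
Filling time = 1 ÷ (1/99) = 99 minutes.

99 minutes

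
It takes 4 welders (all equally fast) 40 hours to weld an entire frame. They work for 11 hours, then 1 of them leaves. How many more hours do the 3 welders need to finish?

One welder does 1/160 of the job per hour.
After 11 hours with 4 welders, 11/40 is done (29/40 left).
With 3 welders the rate is 3/160, so the rest takes 29/40 ÷ 3/160 = 116/3 hours.

116/3 hours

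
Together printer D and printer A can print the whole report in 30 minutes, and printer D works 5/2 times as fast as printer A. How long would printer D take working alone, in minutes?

42 minutes

Let printer A's rate be r; then printer D's rate is (5/2)r, so together (5/2 + 1)r = (7/2)r = 1/30.
Thus r = 1/105 per minute.
Printer A alone: 105 minutes; printer D alone: 42 minutes.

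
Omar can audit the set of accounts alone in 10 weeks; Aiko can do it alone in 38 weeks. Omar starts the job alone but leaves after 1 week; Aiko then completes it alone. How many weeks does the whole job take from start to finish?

In 1 week Omar does 1/10 of the job, leaving 9/10.
Aiko works at 1/38 per week, so finishing takes 9/10 ÷ 1/38 = 171/5 weeks.
Total time = 1 + 171/5 = 176/5 weeks.

176/5 weeks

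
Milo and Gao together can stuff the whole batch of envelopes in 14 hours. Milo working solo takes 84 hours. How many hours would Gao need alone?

84/5 hours

Combined rate is 1/14 per hour.
Known contribution: 1/84 per hour.
So Gao's rate is 1/14 − 1/84 = 5/84, meaning 84/5 hours alone.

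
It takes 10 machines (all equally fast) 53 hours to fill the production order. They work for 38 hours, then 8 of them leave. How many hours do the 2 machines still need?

One machine does 1/530 of the job per hour.
After 38 hours with 10 machines, 38/53 is done (15/53 left).
With 2 machines the rate is 2/530 = 1/265, so the rest takes 15/53 ÷ 1/265 = 75 hours.

75 hours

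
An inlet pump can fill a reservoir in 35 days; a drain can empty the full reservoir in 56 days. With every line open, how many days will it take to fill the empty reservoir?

Net rate = 1/35 − 1/56 = (8 − 5)/280 = 3/280 per day.
Filling time = 1 ÷ (3/280) = 280/3 days.

280/3 days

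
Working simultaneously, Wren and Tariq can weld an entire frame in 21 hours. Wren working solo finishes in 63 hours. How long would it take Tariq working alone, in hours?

63/2 hours

Combined rate is 1/21 per hour.
Known contribution: 1/63 per hour.
So Tariq's rate is 1/21 − 1/63 = 2/63, meaning 63/2 hours alone.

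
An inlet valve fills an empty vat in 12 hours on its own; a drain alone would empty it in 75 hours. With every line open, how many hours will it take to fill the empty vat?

Net rate = 1/12 − 1/75 = (25 − 4)/300 = 21/300 = 7/100 per hour.
Filling time = 1 ÷ (7/100) = 100/7 hours.

100/7 hours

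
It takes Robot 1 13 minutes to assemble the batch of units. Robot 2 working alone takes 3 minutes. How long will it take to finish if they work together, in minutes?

With two workers the combined time is the product over the sum: 13·3/(13+3) = 39/16 minutes.

39/16 minutes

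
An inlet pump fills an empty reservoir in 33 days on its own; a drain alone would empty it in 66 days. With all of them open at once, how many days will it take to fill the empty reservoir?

Net rate = 1/33 − 1/66 = (2 − 1)/66 = 1/66 per day.
Filling time = 1 ÷ (1/66) = 66 days.

66 days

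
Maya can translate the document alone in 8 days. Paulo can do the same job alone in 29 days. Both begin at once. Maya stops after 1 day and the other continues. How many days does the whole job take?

203/8 days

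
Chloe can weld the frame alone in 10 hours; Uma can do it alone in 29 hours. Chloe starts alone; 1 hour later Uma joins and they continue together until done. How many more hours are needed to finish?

87/13 hours

In 1 hour Chloe does 1/10 of the job, leaving 9/10.
Chloe and Uma together work at 39/290 per hour, so finishing takes 9/10 ÷ 39/290 = 87/13 hours.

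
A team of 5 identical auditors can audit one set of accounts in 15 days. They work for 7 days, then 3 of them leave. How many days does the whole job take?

27 days

One auditor does 1/75 of the job per day.
After 7 days with 5 auditors, 7/15 is done (8/15 left).
With 2 auditors the rate is 2/75, so the rest takes 8/15 ÷ 2/75 = 20 days.
Total = 7 + 20 = 27 days.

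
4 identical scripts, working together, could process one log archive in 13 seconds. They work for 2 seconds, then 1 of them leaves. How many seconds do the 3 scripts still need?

44/3 seconds

One script does 1/52 of the job per second.
After 2 seconds with 4 scripts, 2/13 is done (11/13 left).
With 3 scripts the rate is 3/52, so the rest takes 11/13 ÷ 3/52 = 44/3 seconds.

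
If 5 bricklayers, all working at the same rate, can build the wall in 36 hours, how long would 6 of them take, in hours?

30 hours

Total work is 5·36 = 180 bricklayer-hours.
With 6 bricklayers: 180/6 = 30 hours.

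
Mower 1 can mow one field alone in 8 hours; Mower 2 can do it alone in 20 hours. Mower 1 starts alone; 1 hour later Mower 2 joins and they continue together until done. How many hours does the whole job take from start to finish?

6 hours

In 1 hour Mower 1 does 1/8 of the job, leaving 7/8.
Mower 1 and Mower 2 together work at 7/40 per hour, so finishing takes 7/8 ÷ 7/40 = 5 hours.
Total time = 1 + 5 = 6 hours.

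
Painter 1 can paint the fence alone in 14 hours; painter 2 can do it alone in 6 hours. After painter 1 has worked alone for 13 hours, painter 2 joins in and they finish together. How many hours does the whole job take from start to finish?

133/10 hours

In 13 hours painter 1 does 13/14 of the job, leaving 1/14.
Painter 1 and painter 2 together work at 5/21 per hour, so finishing takes 1/14 ÷ 5/21 = 3/10 hours.
Total time = 13 + 3/10 = 133/10 hours.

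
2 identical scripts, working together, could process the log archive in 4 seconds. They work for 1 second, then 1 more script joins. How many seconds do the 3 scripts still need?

2 seconds

One script does 1/8 of the job per second.
After 1 second with 2 scripts, 1/4 is done (3/4 left).
With 3 scripts the rate is 3/8, so the rest takes 3/4 ÷ 3/8 = 2 seconds.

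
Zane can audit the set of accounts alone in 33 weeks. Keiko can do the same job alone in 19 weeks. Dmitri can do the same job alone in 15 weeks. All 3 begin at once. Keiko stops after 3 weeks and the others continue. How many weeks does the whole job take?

165/19 weeks

In the first 3 weeks the combined rate is 469/3135, so 469/1045 of the job is done, leaving 576/1045.
After Keiko leaves the rate is 16/165 per week; the remaining 576/1045 takes 108/19 weeks.
Total = 3 + 108/19 = 165/19 weeks.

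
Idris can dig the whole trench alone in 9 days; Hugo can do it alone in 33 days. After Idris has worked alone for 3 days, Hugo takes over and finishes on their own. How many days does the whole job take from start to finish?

In 3 days Idris does 3/9 = 1/3 of the job, leaving 2/3.
Hugo works at 1/33 per day, so finishing takes 2/3 ÷ 1/33 = 22 days.
Total time = 3 + 22 = 25 days.

25 days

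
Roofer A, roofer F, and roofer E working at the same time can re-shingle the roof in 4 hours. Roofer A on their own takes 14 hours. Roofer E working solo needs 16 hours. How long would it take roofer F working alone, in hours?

Combined rate is 1/4 per hour.
Known contribution: 1/14 + 1/16 = (8 + 7)/112 = 15/112 per hour.
So roofer F's rate is 1/4 − 15/112 = 13/112, meaning 112/13 hours alone.

112/13 hours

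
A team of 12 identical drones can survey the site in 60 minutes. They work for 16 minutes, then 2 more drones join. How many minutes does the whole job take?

One drone does 1/720 of the job per minute.
After 16 minutes with 12 drones, 4/15 is done (11/15 left).
With 14 drones the rate is 14/720 = 7/360, so the rest takes 11/15 ÷ 7/360 = 264/7 minutes.
Total = 16 + 264/7 = 376/7 minutes.

376/7 minutes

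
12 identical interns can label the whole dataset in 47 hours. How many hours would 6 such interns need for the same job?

Total work is 12·47 = 564 intern-hours.
With 6 interns: 564/6 = 94 hours.

94 hours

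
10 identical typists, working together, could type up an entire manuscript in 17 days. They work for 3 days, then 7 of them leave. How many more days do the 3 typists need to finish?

140/3 days

One typist does 1/170 of the job per day.
After 3 days with 10 typists, 3/17 is done (14/17 left).
With 3 typists the rate is 3/170, so the rest takes 14/17 ÷ 3/170 = 140/3 days.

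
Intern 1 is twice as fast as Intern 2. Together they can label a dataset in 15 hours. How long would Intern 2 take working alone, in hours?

45 hours

Let Intern 2's rate be r; then Intern 1's rate is 2r, so together (2 + 1)r = 3r = 1/15.
Thus r = 1/45 per hour.
Intern 2 alone: 45 hours; Intern 1 alone: 45/2 hours.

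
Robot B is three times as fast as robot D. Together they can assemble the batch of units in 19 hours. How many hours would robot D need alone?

Let robot D's rate be r; then robot B's rate is 3r, so together (3 + 1)r = 4r = 1/19.
Thus r = 1/76 per hour.
Robot D alone: 76 hours; robot B alone: 76/3 hours.

76 hours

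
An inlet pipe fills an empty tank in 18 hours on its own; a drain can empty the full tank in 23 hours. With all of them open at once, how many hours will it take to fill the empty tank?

414/5 hours

Net rate = 1/18 − 1/23 = (23 − 18)/414 = 5/414 per hour.
Filling time = 1 ÷ (5/414) = 414/5 hours.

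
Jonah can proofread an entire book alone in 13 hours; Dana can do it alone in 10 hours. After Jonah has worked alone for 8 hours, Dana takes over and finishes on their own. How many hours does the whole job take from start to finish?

154/13 hours

In 8 hours Jonah does 8/13 of the job, leaving 5/13.
Dana works at 1/10 per hour, so finishing takes 5/13 ÷ 1/10 = 50/13 hours.
Total time = 8 + 50/13 = 154/13 hours.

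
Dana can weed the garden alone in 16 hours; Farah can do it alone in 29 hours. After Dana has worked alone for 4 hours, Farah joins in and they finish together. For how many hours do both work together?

116/15 hours

In 4 hours Dana does 4/16 = 1/4 of the job, leaving 3/4.
Dana and Farah together work at 45/464 per hour, so finishing takes 3/4 ÷ 45/464 = 116/15 hours.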